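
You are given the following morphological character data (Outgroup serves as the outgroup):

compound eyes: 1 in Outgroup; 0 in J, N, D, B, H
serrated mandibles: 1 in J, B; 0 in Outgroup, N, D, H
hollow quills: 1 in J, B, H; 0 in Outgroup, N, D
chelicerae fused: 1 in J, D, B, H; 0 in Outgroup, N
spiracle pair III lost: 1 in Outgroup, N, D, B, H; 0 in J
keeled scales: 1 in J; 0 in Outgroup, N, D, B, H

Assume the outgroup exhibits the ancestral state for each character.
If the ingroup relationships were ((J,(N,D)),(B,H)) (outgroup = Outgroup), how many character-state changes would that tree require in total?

9

Map each character onto ((J,(N,D)),(B,H)) (rooted by Outgroup) and count the minimum state changes it requires (Fitch parsimony):
compound eyes: 1; serrated mandibles: 2; hollow quills: 2; chelicerae fused: 2; spiracle pair III lost: 1; keeled scales: 1.
Total tree length = 9.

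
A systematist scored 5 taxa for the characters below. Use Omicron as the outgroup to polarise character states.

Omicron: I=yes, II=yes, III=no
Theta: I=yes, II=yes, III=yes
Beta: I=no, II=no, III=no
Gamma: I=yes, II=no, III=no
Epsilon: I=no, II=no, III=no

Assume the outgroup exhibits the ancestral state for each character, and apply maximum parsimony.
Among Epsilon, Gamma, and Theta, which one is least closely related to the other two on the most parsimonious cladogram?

Theta

Character polarity is set by the outgroup: the derived state is whichever differs from the outgroup's state, so for I, II the derived state is 'no', and for the remaining characters it is 'yes'.
I (derived state 'no') is shared by Beta and Epsilon — a synapomorphy uniting that clade.
II (derived state 'no') is shared by Beta, Epsilon, and Gamma — a synapomorphy uniting that clade.
III (derived state 'yes') is unique to Theta (autapomorphy; uninformative for grouping).
Most parsimonious ingroup topology: (Theta,((Beta,Epsilon),Gamma)).
Epsilon and Gamma share a more recent common ancestor with each other than either does with Theta, so Theta is the least closely related of the three.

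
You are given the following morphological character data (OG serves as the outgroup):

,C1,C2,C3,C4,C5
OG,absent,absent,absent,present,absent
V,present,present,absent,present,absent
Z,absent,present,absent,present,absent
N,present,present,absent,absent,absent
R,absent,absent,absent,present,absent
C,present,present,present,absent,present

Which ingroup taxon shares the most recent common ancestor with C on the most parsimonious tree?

N

Character polarity is set by the outgroup: the derived state is whichever differs from the outgroup's state, so for C4 the derived state is 'absent', and for the remaining characters it is 'present'.
C1: derived state 'present' in C, N, and V only — synapomorphy for {C, N, V}.
C2 (derived state 'present') is shared by C, N, V, and Z — a synapomorphy uniting that clade.
C3: derived state 'present' in C only — an autapomorphy, so it tells us nothing about relationships among taxa.
C4: derived state 'absent' in C and N only — synapomorphy for {C, N}.
C5: derived state 'present' in C only — an autapomorphy, so it tells us nothing about relationships among taxa.
Most parsimonious ingroup topology: (((V,(N,C)),Z),R).
C and N form a cherry on this tree, so they are sister taxa.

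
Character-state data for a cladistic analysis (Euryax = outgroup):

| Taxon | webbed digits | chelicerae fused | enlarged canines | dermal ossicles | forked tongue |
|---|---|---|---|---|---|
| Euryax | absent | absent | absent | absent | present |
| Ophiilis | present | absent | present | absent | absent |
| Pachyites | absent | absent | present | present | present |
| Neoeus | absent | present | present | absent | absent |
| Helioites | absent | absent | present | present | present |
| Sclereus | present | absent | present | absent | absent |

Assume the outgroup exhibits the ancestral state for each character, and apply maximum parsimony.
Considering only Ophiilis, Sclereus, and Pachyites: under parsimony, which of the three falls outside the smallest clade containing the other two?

Character polarity is set by the outgroup: the derived state is whichever differs from the outgroup's state, so for forked tongue the derived state is 'absent', and for the remaining characters it is 'present'.
webbed digits (derived state 'present') is shared by Ophiilis and Sclereus — a synapomorphy uniting that clade.
chelicerae fused: derived state 'present' in Neoeus only — an autapomorphy, so it tells us nothing about relationships among taxa.
All ingroup taxa share the derived state 'present' for enlarged canines; it defines the ingroup but does not resolve relationships within it.
dermal ossicles: derived state 'present' in Helioites and Pachyites only — synapomorphy for {Helioites, Pachyites}.
forked tongue (derived state 'absent') is shared by Neoeus, Ophiilis, and Sclereus — a synapomorphy uniting that clade.
Most parsimonious ingroup topology: (((Ophiilis,Sclereus),Neoeus),(Pachyites,Helioites)).
Ophiilis and Sclereus share a more recent common ancestor with each other than either does with Pachyites, so Pachyites is the least closely related of the three.

Pachyites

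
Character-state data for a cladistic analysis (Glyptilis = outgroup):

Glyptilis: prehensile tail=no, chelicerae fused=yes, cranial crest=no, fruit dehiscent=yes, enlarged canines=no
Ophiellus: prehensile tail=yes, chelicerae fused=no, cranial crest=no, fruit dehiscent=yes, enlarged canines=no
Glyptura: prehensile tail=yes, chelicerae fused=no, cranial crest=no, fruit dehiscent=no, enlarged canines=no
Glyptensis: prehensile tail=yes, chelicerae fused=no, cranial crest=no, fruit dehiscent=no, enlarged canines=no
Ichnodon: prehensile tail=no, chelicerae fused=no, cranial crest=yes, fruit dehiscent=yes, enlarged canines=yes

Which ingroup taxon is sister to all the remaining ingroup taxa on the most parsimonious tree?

Character polarity is set by the outgroup: the derived state is whichever differs from the outgroup's state, so for chelicerae fused, fruit dehiscent the derived state is 'no', and for the remaining characters it is 'yes'.
Only Glyptensis, Glyptura, and Ophiellus show the derived state 'yes' for prehensile tail, supporting them as a clade.
chelicerae fused (derived state 'no') is shared by all ingroup taxa — unites the whole ingroup.
cranial crest: derived state 'yes' in Ichnodon only — an autapomorphy, so it tells us nothing about relationships among taxa.
fruit dehiscent: derived state 'no' in Glyptensis and Glyptura only — synapomorphy for {Glyptensis, Glyptura}.
enlarged canines (derived state 'yes') is unique to Ichnodon (autapomorphy; uninformative for grouping).
Most parsimonious ingroup topology: ((Ophiellus,(Glyptura,Glyptensis)),Ichnodon).
Ichnodon is sister to the clade containing all other ingroup taxa, so it is the earliest-diverging (most basal) ingroup lineage.

Ichnodon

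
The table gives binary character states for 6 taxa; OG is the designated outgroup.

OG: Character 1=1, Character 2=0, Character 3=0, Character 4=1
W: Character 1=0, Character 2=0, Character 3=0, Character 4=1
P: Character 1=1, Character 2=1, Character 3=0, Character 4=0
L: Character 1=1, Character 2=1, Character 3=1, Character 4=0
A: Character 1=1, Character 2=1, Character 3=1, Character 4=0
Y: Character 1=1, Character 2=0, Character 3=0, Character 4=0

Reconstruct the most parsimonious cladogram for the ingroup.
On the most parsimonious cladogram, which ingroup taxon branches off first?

Character polarity is set by the outgroup: the derived state is whichever differs from the outgroup's state, so for Character 1, Character 4 the derived state is '0', and for the remaining characters it is '1'.
Character 1 (derived state '0') is unique to W (autapomorphy; uninformative for grouping).
Character 2: derived state '1' in A, L, and P only — synapomorphy for {A, L, P}.
Only A and L show the derived state '1' for Character 3, supporting them as a clade.
Character 4 (derived state '0') is shared by A, L, P, and Y — a synapomorphy uniting that clade.
Most parsimonious ingroup topology: (W,((P,(L,A)),Y)).
W is sister to the clade containing all other ingroup taxa, so it is the earliest-diverging (most basal) ingroup lineage.

W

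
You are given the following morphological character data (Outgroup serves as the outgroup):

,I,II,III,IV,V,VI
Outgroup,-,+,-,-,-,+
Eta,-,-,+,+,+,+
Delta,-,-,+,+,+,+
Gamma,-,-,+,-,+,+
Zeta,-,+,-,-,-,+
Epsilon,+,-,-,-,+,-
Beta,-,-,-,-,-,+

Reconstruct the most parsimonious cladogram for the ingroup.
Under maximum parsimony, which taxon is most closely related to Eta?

Character polarity is set by the outgroup: the derived state is whichever differs from the outgroup's state, so for II, VI the derived state is '-', and for the remaining characters it is '+'.
I: derived state '+' in Epsilon only — an autapomorphy, so it tells us nothing about relationships among taxa.
Only Beta, Delta, Epsilon, Eta, and Gamma show the derived state '-' for II, supporting them as a clade.
Only Delta, Eta, and Gamma show the derived state '+' for III, supporting them as a clade.
IV (derived state '+') is shared by Delta and Eta — a synapomorphy uniting that clade.
V: derived state '+' in Delta, Epsilon, Eta, and Gamma only — synapomorphy for {Delta, Epsilon, Eta, Gamma}.
VI (derived state '-') is unique to Epsilon (autapomorphy; uninformative for grouping).
Most parsimonious ingroup topology: (((((Eta,Delta),Gamma),Epsilon),Beta),Zeta).
Eta and Delta form a cherry on this tree, so they are sister taxa.

Delta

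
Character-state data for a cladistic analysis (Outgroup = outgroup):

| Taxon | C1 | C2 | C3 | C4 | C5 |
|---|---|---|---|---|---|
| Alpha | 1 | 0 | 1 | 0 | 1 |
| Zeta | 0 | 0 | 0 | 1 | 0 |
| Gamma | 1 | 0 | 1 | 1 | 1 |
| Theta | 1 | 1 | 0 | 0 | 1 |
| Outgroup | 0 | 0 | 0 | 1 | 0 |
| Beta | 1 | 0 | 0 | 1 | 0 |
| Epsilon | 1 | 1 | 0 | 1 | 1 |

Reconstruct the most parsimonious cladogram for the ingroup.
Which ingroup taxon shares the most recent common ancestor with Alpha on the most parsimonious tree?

Gamma

Character polarity is set by the outgroup: the derived state is whichever differs from the outgroup's state, so for C4 the derived state is '0', and for the remaining characters it is '1'.
C1: derived state '1' in Alpha, Beta, Epsilon, Gamma, and Theta only — synapomorphy for {Alpha, Beta, Epsilon, Gamma, Theta}.
C2: derived state '1' in Epsilon and Theta only — synapomorphy for {Epsilon, Theta}.
Only Alpha and Gamma show the derived state '1' for C3, supporting them as a clade.
C4 (state '0') occurs in Alpha and Theta but conflicts with the nesting implied by the other characters — most parsimoniously interpreted as homoplasy.
C5 (derived state '1') is shared by Alpha, Epsilon, Gamma, and Theta — a synapomorphy uniting that clade.
Most parsimonious ingroup topology: ((((Gamma,Alpha),(Theta,Epsilon)),Beta),Zeta).
Alpha and Gamma form a cherry on this tree, so they are sister taxa.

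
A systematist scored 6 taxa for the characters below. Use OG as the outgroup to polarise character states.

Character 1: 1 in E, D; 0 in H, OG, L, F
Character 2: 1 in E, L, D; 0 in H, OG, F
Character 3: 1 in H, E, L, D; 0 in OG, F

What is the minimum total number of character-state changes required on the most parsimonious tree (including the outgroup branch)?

The outgroup has state '0' for every character, so '1' is the derived state throughout.
Character 1 (derived state '1') is shared by D and E — a synapomorphy uniting that clade.
Character 2: derived state '1' in D, E, and L only — synapomorphy for {D, E, L}.
Only D, E, H, and L show the derived state '1' for Character 3, supporting them as a clade.
Most parsimonious ingroup topology: (F,((L,(D,E)),H)).
Changes per character on this tree: Character 1: 1; Character 2: 1; Character 3: 1.
Total = 3.

3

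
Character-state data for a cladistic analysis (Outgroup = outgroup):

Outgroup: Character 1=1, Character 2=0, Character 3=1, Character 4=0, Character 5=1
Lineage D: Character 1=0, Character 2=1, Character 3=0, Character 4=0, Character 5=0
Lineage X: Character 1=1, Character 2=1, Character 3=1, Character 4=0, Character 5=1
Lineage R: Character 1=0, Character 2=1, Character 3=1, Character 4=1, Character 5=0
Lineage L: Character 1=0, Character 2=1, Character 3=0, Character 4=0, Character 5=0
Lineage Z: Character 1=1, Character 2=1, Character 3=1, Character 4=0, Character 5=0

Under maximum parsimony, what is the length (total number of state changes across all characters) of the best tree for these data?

Character polarity is set by the outgroup: the derived state is whichever differs from the outgroup's state, so for Character 1, Character 3, Character 5 the derived state is '0', and for the remaining characters it is '1'.
Only Lineage D, Lineage L, and Lineage R show the derived state '0' for Character 1, supporting them as a clade.
All ingroup taxa share the derived state '1' for Character 2; it defines the ingroup but does not resolve relationships within it.
Character 3: derived state '0' in Lineage D and Lineage L only — synapomorphy for {Lineage D, Lineage L}.
Character 4: derived state '1' in Lineage R only — an autapomorphy, so it tells us nothing about relationships among taxa.
Character 5: derived state '0' in Lineage D, Lineage L, Lineage R, and Lineage Z only — synapomorphy for {Lineage D, Lineage L, Lineage R, Lineage Z}.
Most parsimonious ingroup topology: ((((Lineage D,Lineage L),Lineage R),Lineage Z),Lineage X).
Changes per character on this tree: Character 1: 1; Character 2: 1; Character 3: 1; Character 4: 1; Character 5: 1.
Total = 5.

5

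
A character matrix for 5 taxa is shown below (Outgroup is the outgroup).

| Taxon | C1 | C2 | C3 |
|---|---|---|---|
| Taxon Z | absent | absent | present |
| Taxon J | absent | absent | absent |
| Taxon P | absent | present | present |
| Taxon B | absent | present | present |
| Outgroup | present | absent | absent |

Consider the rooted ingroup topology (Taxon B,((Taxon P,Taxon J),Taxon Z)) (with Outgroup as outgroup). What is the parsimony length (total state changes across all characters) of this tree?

Map each character onto (Taxon B,((Taxon P,Taxon J),Taxon Z)) (rooted by Outgroup) and count the minimum state changes it requires (Fitch parsimony):
C1: 1; C2: 2; C3: 2.
Total tree length = 5.

5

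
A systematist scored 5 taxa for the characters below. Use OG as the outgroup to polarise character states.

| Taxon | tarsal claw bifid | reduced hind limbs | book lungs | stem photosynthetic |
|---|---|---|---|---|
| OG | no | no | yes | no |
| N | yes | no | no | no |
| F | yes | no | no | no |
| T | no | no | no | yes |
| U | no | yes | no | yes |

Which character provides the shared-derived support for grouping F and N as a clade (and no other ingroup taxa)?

tarsal claw bifid

Character polarity is set by the outgroup: the derived state is whichever differs from the outgroup's state, so for book lungs the derived state is 'no', and for the remaining characters it is 'yes'.
Only F and N show the derived state 'yes' for tarsal claw bifid, supporting them as a clade.
reduced hind limbs (derived state 'yes') is unique to U (autapomorphy; uninformative for grouping).
book lungs (derived state 'no') is shared by all ingroup taxa — unites the whole ingroup.
stem photosynthetic (derived state 'yes') is shared by T and U — a synapomorphy uniting that clade.
Most parsimonious ingroup topology: ((N,F),(T,U)).
The clade {F, N} is supported by tarsal claw bifid: its derived state 'yes' occurs in exactly those taxa and in no other taxon (including the outgroup).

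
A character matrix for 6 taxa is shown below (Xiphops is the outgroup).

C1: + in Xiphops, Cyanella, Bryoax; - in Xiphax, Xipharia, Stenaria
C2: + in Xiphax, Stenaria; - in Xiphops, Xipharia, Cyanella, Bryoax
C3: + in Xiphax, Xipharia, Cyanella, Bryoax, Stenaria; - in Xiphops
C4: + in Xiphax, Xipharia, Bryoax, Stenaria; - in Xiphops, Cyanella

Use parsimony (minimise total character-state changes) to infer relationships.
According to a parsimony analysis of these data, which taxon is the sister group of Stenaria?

Xiphax

Character polarity is set by the outgroup: the derived state is whichever differs from the outgroup's state, so for C1 the derived state is '-', and for the remaining characters it is '+'.
Only Stenaria, Xipharia, and Xiphax show the derived state '-' for C1, supporting them as a clade.
C2: derived state '+' in Stenaria and Xiphax only — synapomorphy for {Stenaria, Xiphax}.
All ingroup taxa share the derived state '+' for C3; it defines the ingroup but does not resolve relationships within it.
C4: derived state '+' in Bryoax, Stenaria, Xipharia, and Xiphax only — synapomorphy for {Bryoax, Stenaria, Xipharia, Xiphax}.
Most parsimonious ingroup topology: (((Xipharia,(Stenaria,Xiphax)),Bryoax),Cyanella).
Stenaria and Xiphax form a cherry on this tree, so they are sister taxa.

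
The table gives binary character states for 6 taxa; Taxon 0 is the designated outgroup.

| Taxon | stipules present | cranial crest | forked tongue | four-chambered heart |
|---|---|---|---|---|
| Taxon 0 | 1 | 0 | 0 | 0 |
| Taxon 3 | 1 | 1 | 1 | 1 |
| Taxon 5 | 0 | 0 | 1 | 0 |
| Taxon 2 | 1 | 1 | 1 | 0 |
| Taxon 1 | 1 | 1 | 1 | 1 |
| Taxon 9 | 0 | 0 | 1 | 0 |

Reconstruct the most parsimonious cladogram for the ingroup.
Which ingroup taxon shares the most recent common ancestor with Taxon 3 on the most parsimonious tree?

Character polarity is set by the outgroup: the derived state is whichever differs from the outgroup's state, so for stipules present the derived state is '0', and for the remaining characters it is '1'.
stipules present: derived state '0' in Taxon 5 and Taxon 9 only — synapomorphy for {Taxon 5, Taxon 9}.
cranial crest (derived state '1') is shared by Taxon 1, Taxon 2, and Taxon 3 — a synapomorphy uniting that clade.
All ingroup taxa share the derived state '1' for forked tongue; it defines the ingroup but does not resolve relationships within it.
Only Taxon 1 and Taxon 3 show the derived state '1' for four-chambered heart, supporting them as a clade.
Most parsimonious ingroup topology: (((Taxon 3,Taxon 1),Taxon 2),(Taxon 5,Taxon 9)).
Taxon 3 and Taxon 1 form a cherry on this tree, so they are sister taxa.

Taxon 1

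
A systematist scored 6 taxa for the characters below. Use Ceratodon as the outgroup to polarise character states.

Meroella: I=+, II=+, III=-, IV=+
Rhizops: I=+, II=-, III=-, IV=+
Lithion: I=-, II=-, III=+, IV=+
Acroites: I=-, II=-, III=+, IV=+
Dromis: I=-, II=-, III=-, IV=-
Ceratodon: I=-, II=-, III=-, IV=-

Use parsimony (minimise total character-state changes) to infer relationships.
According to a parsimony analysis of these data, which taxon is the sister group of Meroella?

Rhizops

The outgroup has state '-' for every character, so '+' is the derived state throughout.
Only Meroella and Rhizops show the derived state '+' for I, supporting them as a clade.
II (derived state '+') is unique to Meroella (autapomorphy; uninformative for grouping).
III: derived state '+' in Acroites and Lithion only — synapomorphy for {Acroites, Lithion}.
IV: derived state '+' in Acroites, Lithion, Meroella, and Rhizops only — synapomorphy for {Acroites, Lithion, Meroella, Rhizops}.
Most parsimonious ingroup topology: (Dromis,((Acroites,Lithion),(Meroella,Rhizops))).
Meroella and Rhizops form a cherry on this tree, so they are sister taxa.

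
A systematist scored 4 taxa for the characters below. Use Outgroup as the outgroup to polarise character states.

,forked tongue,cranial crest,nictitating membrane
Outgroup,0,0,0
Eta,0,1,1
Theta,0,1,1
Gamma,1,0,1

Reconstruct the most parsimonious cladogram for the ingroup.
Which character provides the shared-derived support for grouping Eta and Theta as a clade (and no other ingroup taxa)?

cranial crest

The outgroup has state '0' for every character, so '1' is the derived state throughout.
forked tongue (derived state '1') is unique to Gamma (autapomorphy; uninformative for grouping).
cranial crest: derived state '1' in Eta and Theta only — synapomorphy for {Eta, Theta}.
All ingroup taxa share the derived state '1' for nictitating membrane; it defines the ingroup but does not resolve relationships within it.
Most parsimonious ingroup topology: ((Eta,Theta),Gamma).
The clade {Eta, Theta} is supported by cranial crest: its derived state '1' occurs in exactly those taxa and in no other taxon (including the outgroup).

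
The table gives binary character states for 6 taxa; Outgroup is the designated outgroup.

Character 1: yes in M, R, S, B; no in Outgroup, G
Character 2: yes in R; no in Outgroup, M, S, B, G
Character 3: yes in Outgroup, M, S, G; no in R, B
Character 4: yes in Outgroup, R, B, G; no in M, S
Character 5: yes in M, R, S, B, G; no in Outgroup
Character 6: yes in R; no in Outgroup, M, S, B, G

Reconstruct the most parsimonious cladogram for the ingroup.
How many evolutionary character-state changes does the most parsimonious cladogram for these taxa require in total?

6

Character polarity is set by the outgroup: the derived state is whichever differs from the outgroup's state, so for Character 3, Character 4 the derived state is 'no', and for the remaining characters it is 'yes'.
Character 1 (derived state 'yes') is shared by B, M, R, and S — a synapomorphy uniting that clade.
Character 2 (derived state 'yes') is unique to R (autapomorphy; uninformative for grouping).
Character 3: derived state 'no' in B and R only — synapomorphy for {B, R}.
Character 4: derived state 'no' in M and S only — synapomorphy for {M, S}.
Character 5 (derived state 'yes') is shared by all ingroup taxa — unites the whole ingroup.
Character 6: derived state 'yes' in R only — an autapomorphy, so it tells us nothing about relationships among taxa.
Most parsimonious ingroup topology: (((M,S),(R,B)),G).
Changes per character on this tree: Character 1: 1; Character 2: 1; Character 3: 1; Character 4: 1; Character 5: 1; Character 6: 1.
Total = 6.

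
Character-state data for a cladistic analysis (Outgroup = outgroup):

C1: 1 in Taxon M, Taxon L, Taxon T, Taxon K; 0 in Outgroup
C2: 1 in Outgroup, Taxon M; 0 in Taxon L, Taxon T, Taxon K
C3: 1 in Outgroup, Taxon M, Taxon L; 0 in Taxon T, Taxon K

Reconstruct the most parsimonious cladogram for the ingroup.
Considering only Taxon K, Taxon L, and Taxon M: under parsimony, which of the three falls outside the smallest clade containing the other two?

Character polarity is set by the outgroup: the derived state is whichever differs from the outgroup's state, so for C2, C3 the derived state is '0', and for the remaining characters it is '1'.
All ingroup taxa share the derived state '1' for C1; it defines the ingroup but does not resolve relationships within it.
C2: derived state '0' in Taxon K, Taxon L, and Taxon T only — synapomorphy for {Taxon K, Taxon L, Taxon T}.
C3: derived state '0' in Taxon K and Taxon T only — synapomorphy for {Taxon K, Taxon T}.
Most parsimonious ingroup topology: (Taxon M,(Taxon L,(Taxon T,Taxon K))).
Taxon L and Taxon K share a more recent common ancestor with each other than either does with Taxon M, so Taxon M is the least closely related of the three.

Taxon M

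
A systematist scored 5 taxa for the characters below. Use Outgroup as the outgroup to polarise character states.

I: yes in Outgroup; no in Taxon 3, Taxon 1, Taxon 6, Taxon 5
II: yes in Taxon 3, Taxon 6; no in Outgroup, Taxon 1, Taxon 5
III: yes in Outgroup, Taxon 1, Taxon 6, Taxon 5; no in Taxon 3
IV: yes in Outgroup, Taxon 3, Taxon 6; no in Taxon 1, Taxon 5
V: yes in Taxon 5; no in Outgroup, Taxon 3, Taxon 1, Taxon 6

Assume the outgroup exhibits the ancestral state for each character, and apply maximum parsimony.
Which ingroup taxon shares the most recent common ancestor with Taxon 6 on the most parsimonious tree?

Taxon 3

Character polarity is set by the outgroup: the derived state is whichever differs from the outgroup's state, so for I, III, IV the derived state is 'no', and for the remaining characters it is 'yes'.
I (derived state 'no') is shared by all ingroup taxa — unites the whole ingroup.
II: derived state 'yes' in Taxon 3 and Taxon 6 only — synapomorphy for {Taxon 3, Taxon 6}.
III (derived state 'no') is unique to Taxon 3 (autapomorphy; uninformative for grouping).
Only Taxon 1 and Taxon 5 show the derived state 'no' for IV, supporting them as a clade.
V (derived state 'yes') is unique to Taxon 5 (autapomorphy; uninformative for grouping).
Most parsimonious ingroup topology: ((Taxon 3,Taxon 6),(Taxon 1,Taxon 5)).
Taxon 6 and Taxon 3 form a cherry on this tree, so they are sister taxa.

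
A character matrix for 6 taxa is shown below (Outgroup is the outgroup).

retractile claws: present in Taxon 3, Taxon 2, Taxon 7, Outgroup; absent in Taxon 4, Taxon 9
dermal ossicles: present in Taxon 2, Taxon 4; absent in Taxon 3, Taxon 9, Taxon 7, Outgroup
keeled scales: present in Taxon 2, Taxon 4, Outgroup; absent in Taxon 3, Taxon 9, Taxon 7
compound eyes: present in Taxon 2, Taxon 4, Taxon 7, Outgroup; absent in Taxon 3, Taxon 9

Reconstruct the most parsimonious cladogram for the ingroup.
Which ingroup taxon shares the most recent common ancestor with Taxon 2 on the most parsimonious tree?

Taxon 4

Character polarity is set by the outgroup: the derived state is whichever differs from the outgroup's state, so for retractile claws, keeled scales, compound eyes the derived state is 'absent', and for the remaining characters it is 'present'.
retractile claws groups Taxon 4 and Taxon 9, which is incompatible with the clades supported by the remaining characters; treating it as convergent (homoplasy) costs fewer steps than any alternative tree.
dermal ossicles: derived state 'present' in Taxon 2 and Taxon 4 only — synapomorphy for {Taxon 2, Taxon 4}.
keeled scales: derived state 'absent' in Taxon 3, Taxon 7, and Taxon 9 only — synapomorphy for {Taxon 3, Taxon 7, Taxon 9}.
Only Taxon 3 and Taxon 9 show the derived state 'absent' for compound eyes, supporting them as a clade.
Most parsimonious ingroup topology: (((Taxon 3,Taxon 9),Taxon 7),(Taxon 4,Taxon 2)).
Taxon 2 and Taxon 4 form a cherry on this tree, so they are sister taxa.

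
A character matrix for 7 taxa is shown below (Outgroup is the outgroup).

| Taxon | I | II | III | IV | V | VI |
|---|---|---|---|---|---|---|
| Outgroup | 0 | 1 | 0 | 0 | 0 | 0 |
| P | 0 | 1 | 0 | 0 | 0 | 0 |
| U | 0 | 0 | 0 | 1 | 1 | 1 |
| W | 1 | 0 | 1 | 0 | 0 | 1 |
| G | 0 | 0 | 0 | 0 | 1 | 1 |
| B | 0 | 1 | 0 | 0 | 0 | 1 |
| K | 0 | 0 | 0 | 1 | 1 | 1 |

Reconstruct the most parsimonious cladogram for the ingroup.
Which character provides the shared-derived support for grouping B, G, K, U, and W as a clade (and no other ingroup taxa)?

VI

Character polarity is set by the outgroup: the derived state is whichever differs from the outgroup's state, so for II the derived state is '0', and for the remaining characters it is '1'.
I: derived state '1' in W only — an autapomorphy, so it tells us nothing about relationships among taxa.
II (derived state '0') is shared by G, K, U, and W — a synapomorphy uniting that clade.
III (derived state '1') is unique to W (autapomorphy; uninformative for grouping).
IV: derived state '1' in K and U only — synapomorphy for {K, U}.
Only G, K, and U show the derived state '1' for V, supporting them as a clade.
Only B, G, K, U, and W show the derived state '1' for VI, supporting them as a clade.
Most parsimonious ingroup topology: (P,((((U,K),G),W),B)).
The clade {B, G, K, U, W} is supported by VI: its derived state '1' occurs in exactly those taxa and in no other taxon (including the outgroup).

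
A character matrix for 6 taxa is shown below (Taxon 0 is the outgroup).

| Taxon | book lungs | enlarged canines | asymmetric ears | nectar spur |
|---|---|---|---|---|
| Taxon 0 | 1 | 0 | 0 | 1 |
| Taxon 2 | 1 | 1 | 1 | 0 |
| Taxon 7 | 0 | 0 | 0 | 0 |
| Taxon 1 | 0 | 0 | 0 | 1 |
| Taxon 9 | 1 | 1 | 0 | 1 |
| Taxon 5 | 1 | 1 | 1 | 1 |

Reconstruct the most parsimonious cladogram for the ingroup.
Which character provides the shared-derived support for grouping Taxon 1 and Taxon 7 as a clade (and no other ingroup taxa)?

book lungs

Character polarity is set by the outgroup: the derived state is whichever differs from the outgroup's state, so for book lungs, nectar spur the derived state is '0', and for the remaining characters it is '1'.
book lungs (derived state '0') is shared by Taxon 1 and Taxon 7 — a synapomorphy uniting that clade.
enlarged canines (derived state '1') is shared by Taxon 2, Taxon 5, and Taxon 9 — a synapomorphy uniting that clade.
Only Taxon 2 and Taxon 5 show the derived state '1' for asymmetric ears, supporting them as a clade.
nectar spur groups Taxon 2 and Taxon 7, which is incompatible with the clades supported by the remaining characters; treating it as convergent (homoplasy) costs fewer steps than any alternative tree.
Most parsimonious ingroup topology: (((Taxon 2,Taxon 5),Taxon 9),(Taxon 7,Taxon 1)).
The clade {Taxon 1, Taxon 7} is supported by book lungs: its derived state '0' occurs in exactly those taxa and in no other taxon (including the outgroup).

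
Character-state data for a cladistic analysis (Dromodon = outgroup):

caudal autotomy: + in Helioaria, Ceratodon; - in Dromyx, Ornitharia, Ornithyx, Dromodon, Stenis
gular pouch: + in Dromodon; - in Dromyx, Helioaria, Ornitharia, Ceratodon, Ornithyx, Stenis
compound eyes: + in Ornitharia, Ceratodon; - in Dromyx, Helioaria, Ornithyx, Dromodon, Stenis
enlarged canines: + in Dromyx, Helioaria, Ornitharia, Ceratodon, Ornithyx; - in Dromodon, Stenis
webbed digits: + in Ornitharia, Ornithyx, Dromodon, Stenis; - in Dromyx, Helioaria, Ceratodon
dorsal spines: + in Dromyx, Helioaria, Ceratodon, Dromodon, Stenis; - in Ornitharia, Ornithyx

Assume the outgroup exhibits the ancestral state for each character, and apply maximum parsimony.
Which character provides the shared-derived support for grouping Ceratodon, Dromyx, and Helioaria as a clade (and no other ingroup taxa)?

webbed digits

Character polarity is set by the outgroup: the derived state is whichever differs from the outgroup's state, so for gular pouch, webbed digits, dorsal spines the derived state is '-', and for the remaining characters it is '+'.
caudal autotomy: derived state '+' in Ceratodon and Helioaria only — synapomorphy for {Ceratodon, Helioaria}.
All ingroup taxa share the derived state '-' for gular pouch; it defines the ingroup but does not resolve relationships within it.
compound eyes (state '+') occurs in Ceratodon and Ornitharia but conflicts with the nesting implied by the other characters — most parsimoniously interpreted as homoplasy.
enlarged canines (derived state '+') is shared by Ceratodon, Dromyx, Helioaria, Ornitharia, and Ornithyx — a synapomorphy uniting that clade.
Only Ceratodon, Dromyx, and Helioaria show the derived state '-' for webbed digits, supporting them as a clade.
dorsal spines: derived state '-' in Ornitharia and Ornithyx only — synapomorphy for {Ornitharia, Ornithyx}.
Most parsimonious ingroup topology: ((((Ceratodon,Helioaria),Dromyx),(Ornithyx,Ornitharia)),Stenis).
The clade {Ceratodon, Dromyx, Helioaria} is supported by webbed digits: its derived state '-' occurs in exactly those taxa and in no other taxon (including the outgroup).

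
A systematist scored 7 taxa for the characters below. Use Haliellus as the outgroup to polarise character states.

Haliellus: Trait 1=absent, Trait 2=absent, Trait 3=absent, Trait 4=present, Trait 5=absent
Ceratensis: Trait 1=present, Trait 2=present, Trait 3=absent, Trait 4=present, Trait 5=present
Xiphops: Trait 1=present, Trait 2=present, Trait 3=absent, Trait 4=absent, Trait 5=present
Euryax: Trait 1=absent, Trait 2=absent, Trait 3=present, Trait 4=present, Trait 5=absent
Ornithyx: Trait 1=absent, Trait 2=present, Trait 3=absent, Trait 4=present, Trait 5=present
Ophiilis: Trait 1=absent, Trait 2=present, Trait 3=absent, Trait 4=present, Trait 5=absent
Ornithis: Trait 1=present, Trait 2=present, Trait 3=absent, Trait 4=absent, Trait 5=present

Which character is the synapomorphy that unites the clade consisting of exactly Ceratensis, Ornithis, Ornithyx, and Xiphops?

Trait 5

Character polarity is set by the outgroup: the derived state is whichever differs from the outgroup's state, so for Trait 4 the derived state is 'absent', and for the remaining characters it is 'present'.
Trait 1 (derived state 'present') is shared by Ceratensis, Ornithis, and Xiphops — a synapomorphy uniting that clade.
Trait 2: derived state 'present' in Ceratensis, Ophiilis, Ornithis, Ornithyx, and Xiphops only — synapomorphy for {Ceratensis, Ophiilis, Ornithis, Ornithyx, Xiphops}.
Trait 3: derived state 'present' in Euryax only — an autapomorphy, so it tells us nothing about relationships among taxa.
Trait 4: derived state 'absent' in Ornithis and Xiphops only — synapomorphy for {Ornithis, Xiphops}.
Only Ceratensis, Ornithis, Ornithyx, and Xiphops show the derived state 'present' for Trait 5, supporting them as a clade.
Most parsimonious ingroup topology: ((((Ceratensis,(Xiphops,Ornithis)),Ornithyx),Ophiilis),Euryax).
The clade {Ceratensis, Ornithis, Ornithyx, Xiphops} is supported by Trait 5: its derived state 'present' occurs in exactly those taxa and in no other taxon (including the outgroup).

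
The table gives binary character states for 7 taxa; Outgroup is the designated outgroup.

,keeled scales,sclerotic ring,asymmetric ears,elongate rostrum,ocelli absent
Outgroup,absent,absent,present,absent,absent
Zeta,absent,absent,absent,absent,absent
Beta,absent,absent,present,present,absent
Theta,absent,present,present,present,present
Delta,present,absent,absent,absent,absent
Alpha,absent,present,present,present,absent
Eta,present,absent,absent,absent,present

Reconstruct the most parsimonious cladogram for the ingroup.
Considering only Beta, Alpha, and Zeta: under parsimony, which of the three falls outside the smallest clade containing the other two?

Character polarity is set by the outgroup: the derived state is whichever differs from the outgroup's state, so for asymmetric ears the derived state is 'absent', and for the remaining characters it is 'present'.
keeled scales (derived state 'present') is shared by Delta and Eta — a synapomorphy uniting that clade.
Only Alpha and Theta show the derived state 'present' for sclerotic ring, supporting them as a clade.
asymmetric ears (derived state 'absent') is shared by Delta, Eta, and Zeta — a synapomorphy uniting that clade.
Only Alpha, Beta, and Theta show the derived state 'present' for elongate rostrum, supporting them as a clade.
ocelli absent groups Eta and Theta, which is incompatible with the clades supported by the remaining characters; treating it as convergent (homoplasy) costs fewer steps than any alternative tree.
Most parsimonious ingroup topology: ((Zeta,(Delta,Eta)),(Beta,(Theta,Alpha))).
Beta and Alpha share a more recent common ancestor with each other than either does with Zeta, so Zeta is the least closely related of the three.

Zeta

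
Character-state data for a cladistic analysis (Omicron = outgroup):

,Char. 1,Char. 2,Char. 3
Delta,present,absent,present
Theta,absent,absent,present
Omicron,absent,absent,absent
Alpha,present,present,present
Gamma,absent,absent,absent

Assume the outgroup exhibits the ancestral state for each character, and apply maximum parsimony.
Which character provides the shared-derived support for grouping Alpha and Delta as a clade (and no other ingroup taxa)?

The outgroup has state 'absent' for every character, so 'present' is the derived state throughout.
Only Alpha and Delta show the derived state 'present' for Char. 1, supporting them as a clade.
Char. 2 (derived state 'present') is unique to Alpha (autapomorphy; uninformative for grouping).
Char. 3: derived state 'present' in Alpha, Delta, and Theta only — synapomorphy for {Alpha, Delta, Theta}.
Most parsimonious ingroup topology: (((Delta,Alpha),Theta),Gamma).
The clade {Alpha, Delta} is supported by Char. 1: its derived state 'present' occurs in exactly those taxa and in no other taxon (including the outgroup).

Char. 1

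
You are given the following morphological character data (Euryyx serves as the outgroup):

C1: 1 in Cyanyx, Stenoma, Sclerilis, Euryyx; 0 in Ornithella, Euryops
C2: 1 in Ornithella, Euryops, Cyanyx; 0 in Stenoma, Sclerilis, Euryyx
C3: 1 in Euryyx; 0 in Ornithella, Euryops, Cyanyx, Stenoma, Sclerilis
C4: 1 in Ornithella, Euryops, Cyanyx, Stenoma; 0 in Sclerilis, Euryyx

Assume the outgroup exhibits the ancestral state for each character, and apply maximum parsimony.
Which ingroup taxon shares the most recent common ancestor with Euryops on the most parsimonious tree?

Character polarity is set by the outgroup: the derived state is whichever differs from the outgroup's state, so for C1, C3 the derived state is '0', and for the remaining characters it is '1'.
C1: derived state '0' in Euryops and Ornithella only — synapomorphy for {Euryops, Ornithella}.
C2: derived state '1' in Cyanyx, Euryops, and Ornithella only — synapomorphy for {Cyanyx, Euryops, Ornithella}.
C3 (derived state '0') is shared by all ingroup taxa — unites the whole ingroup.
C4 (derived state '1') is shared by Cyanyx, Euryops, Ornithella, and Stenoma — a synapomorphy uniting that clade.
Most parsimonious ingroup topology: (((Cyanyx,(Ornithella,Euryops)),Stenoma),Sclerilis).
Euryops and Ornithella form a cherry on this tree, so they are sister taxa.

Ornithella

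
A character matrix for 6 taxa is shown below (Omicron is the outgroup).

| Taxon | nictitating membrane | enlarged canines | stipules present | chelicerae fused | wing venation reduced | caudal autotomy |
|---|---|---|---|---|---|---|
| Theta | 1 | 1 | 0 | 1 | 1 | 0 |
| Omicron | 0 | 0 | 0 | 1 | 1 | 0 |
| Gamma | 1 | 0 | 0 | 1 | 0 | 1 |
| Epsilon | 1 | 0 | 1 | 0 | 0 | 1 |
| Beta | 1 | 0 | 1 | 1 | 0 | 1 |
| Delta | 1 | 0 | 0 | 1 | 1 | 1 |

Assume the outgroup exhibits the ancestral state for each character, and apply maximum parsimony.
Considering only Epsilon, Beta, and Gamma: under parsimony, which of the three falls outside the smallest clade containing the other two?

Character polarity is set by the outgroup: the derived state is whichever differs from the outgroup's state, so for chelicerae fused, wing venation reduced the derived state is '0', and for the remaining characters it is '1'.
nictitating membrane (derived state '1') is shared by all ingroup taxa — unites the whole ingroup.
enlarged canines: derived state '1' in Theta only — an autapomorphy, so it tells us nothing about relationships among taxa.
stipules present: derived state '1' in Beta and Epsilon only — synapomorphy for {Beta, Epsilon}.
chelicerae fused: derived state '0' in Epsilon only — an autapomorphy, so it tells us nothing about relationships among taxa.
wing venation reduced: derived state '0' in Beta, Epsilon, and Gamma only — synapomorphy for {Beta, Epsilon, Gamma}.
caudal autotomy (derived state '1') is shared by Beta, Delta, Epsilon, and Gamma — a synapomorphy uniting that clade.
Most parsimonious ingroup topology: ((((Beta,Epsilon),Gamma),Delta),Theta).
Beta and Epsilon share a more recent common ancestor with each other than either does with Gamma, so Gamma is the least closely related of the three.

Gamma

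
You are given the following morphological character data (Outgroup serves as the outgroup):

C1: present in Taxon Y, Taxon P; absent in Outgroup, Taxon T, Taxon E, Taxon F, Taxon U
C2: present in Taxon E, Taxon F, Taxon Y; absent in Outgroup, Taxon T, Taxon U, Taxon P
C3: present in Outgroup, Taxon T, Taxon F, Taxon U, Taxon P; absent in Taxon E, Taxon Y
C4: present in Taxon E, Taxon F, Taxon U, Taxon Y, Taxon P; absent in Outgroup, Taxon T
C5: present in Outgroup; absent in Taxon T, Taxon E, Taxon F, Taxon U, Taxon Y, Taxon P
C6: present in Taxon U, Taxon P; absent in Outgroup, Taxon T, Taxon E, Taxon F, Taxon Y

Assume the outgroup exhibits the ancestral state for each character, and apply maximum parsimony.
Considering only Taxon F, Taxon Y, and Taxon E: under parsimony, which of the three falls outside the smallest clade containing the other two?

Character polarity is set by the outgroup: the derived state is whichever differs from the outgroup's state, so for C3, C5 the derived state is 'absent', and for the remaining characters it is 'present'.
C1 groups Taxon P and Taxon Y, which is incompatible with the clades supported by the remaining characters; treating it as convergent (homoplasy) costs fewer steps than any alternative tree.
Only Taxon E, Taxon F, and Taxon Y show the derived state 'present' for C2, supporting them as a clade.
Only Taxon E and Taxon Y show the derived state 'absent' for C3, supporting them as a clade.
C4: derived state 'present' in Taxon E, Taxon F, Taxon P, Taxon U, and Taxon Y only — synapomorphy for {Taxon E, Taxon F, Taxon P, Taxon U, Taxon Y}.
All ingroup taxa share the derived state 'absent' for C5; it defines the ingroup but does not resolve relationships within it.
Only Taxon P and Taxon U show the derived state 'present' for C6, supporting them as a clade.
Most parsimonious ingroup topology: (Taxon T,(((Taxon E,Taxon Y),Taxon F),(Taxon U,Taxon P))).
Taxon E and Taxon Y share a more recent common ancestor with each other than either does with Taxon F, so Taxon F is the least closely related of the three.

Taxon F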